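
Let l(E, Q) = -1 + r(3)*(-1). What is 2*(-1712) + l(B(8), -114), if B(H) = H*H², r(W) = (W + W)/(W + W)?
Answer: -3426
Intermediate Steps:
r(W) = 1 (r(W) = (2*W)/((2*W)) = (2*W)*(1/(2*W)) = 1)
B(H) = H³
l(E, Q) = -2 (l(E, Q) = -1 + 1*(-1) = -1 - 1 = -2)
2*(-1712) + l(B(8), -114) = 2*(-1712) - 2 = -3424 - 2 = -3426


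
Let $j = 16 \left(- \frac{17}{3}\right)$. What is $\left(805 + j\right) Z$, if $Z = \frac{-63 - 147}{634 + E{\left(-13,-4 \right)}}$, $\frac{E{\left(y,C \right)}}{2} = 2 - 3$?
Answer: $- \frac{75005}{316} \approx -237.36$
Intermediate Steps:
$E{\left(y,C \right)} = -2$ ($E{\left(y,C \right)} = 2 \left(2 - 3\right) = 2 \left(-1\right) = -2$)
$j = - \frac{272}{3}$ ($j = 16 \left(\left(-17\right) \frac{1}{3}\right) = 16 \left(- \frac{17}{3}\right) = - \frac{272}{3} \approx -90.667$)
$Z = - \frac{105}{316}$ ($Z = \frac{-63 - 147}{634 - 2} = - \frac{210}{632} = \left(-210\right) \frac{1}{632} = - \frac{105}{316} \approx -0.33228$)
$\left(805 + j\right) Z = \left(805 - \frac{272}{3}\right) \left(- \frac{105}{316}\right) = \frac{2143}{3} \left(- \frac{105}{316}\right) = - \frac{75005}{316}$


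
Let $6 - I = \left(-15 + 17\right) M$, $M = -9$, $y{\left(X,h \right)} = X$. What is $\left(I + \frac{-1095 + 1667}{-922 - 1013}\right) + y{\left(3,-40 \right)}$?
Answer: $\frac{51673}{1935} \approx 26.704$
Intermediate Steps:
$I = 24$ ($I = 6 - \left(-15 + 17\right) \left(-9\right) = 6 - 2 \left(-9\right) = 6 - -18 = 6 + 18 = 24$)
$\left(I + \frac{-1095 + 1667}{-922 - 1013}\right) + y{\left(3,-40 \right)} = \left(24 + \frac{-1095 + 1667}{-922 - 1013}\right) + 3 = \left(24 + \frac{572}{-1935}\right) + 3 = \left(24 + 572 \left(- \frac{1}{1935}\right)\right) + 3 = \left(24 - \frac{572}{1935}\right) + 3 = \frac{45868}{1935} + 3 = \frac{51673}{1935}$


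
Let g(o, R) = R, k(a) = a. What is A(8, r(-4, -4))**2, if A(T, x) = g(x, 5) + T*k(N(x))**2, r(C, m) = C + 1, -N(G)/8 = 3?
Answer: 21279769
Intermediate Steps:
N(G) = -24 (N(G) = -8*3 = -24)
r(C, m) = 1 + C
A(T, x) = 5 + 576*T (A(T, x) = 5 + T*(-24)**2 = 5 + T*576 = 5 + 576*T)
A(8, r(-4, -4))**2 = (5 + 576*8)**2 = (5 + 4608)**2 = 4613**2 = 21279769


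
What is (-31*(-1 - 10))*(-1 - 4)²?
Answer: 8525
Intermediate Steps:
(-31*(-1 - 10))*(-1 - 4)² = -31*(-11)*(-5)² = 341*25 = 8525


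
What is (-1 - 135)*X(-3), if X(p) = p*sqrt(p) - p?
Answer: -408 + 408*I*sqrt(3) ≈ -408.0 + 706.68*I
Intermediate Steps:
X(p) = p**(3/2) - p
(-1 - 135)*X(-3) = (-1 - 135)*((-3)**(3/2) - 1*(-3)) = -136*(-3*I*sqrt(3) + 3) = -136*(3 - 3*I*sqrt(3)) = -408 + 408*I*sqrt(3)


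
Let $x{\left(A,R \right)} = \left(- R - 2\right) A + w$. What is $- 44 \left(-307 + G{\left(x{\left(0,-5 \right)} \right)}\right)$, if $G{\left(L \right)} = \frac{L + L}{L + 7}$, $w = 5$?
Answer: $\frac{40414}{3} \approx 13471.0$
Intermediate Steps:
$x{\left(A,R \right)} = 5 + A \left(-2 - R\right)$ ($x{\left(A,R \right)} = \left(- R - 2\right) A + 5 = \left(-2 - R\right) A + 5 = A \left(-2 - R\right) + 5 = 5 + A \left(-2 - R\right)$)
$G{\left(L \right)} = \frac{2 L}{7 + L}$
$- 44 \left(-307 + G{\left(x{\left(0,-5 \right)} \right)}\right) = - 44 \left(-307 + \frac{2 \left(5 - 0 - 0 \left(-5\right)\right)}{7 - \left(-5 + 0 \left(-5\right)\right)}\right) = - 44 \left(-307 + \frac{2 \left(5 + 0 + 0\right)}{7 + \left(5 + 0 + 0\right)}\right) = - 44 \left(-307 + 2 \cdot 5 \frac{1}{7 + 5}\right) = - 44 \left(-307 + 2 \cdot 5 \cdot \frac{1}{12}\right) = - 44 \left(-307 + \frac{5}{6}\right) = \left(-44\right) \left(- \frac{1837}{6}\right) = \frac{40414}{3}$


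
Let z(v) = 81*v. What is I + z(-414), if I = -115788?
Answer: -149322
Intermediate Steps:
I + z(-414) = -115788 + 81*(-414) = -115788 - 33534 = -149322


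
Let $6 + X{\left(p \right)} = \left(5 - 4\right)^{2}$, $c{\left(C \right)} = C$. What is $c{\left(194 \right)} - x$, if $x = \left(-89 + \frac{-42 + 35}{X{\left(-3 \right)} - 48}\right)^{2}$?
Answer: $- \frac{21639154}{2809} \approx -7703.5$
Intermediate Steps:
$X{\left(p \right)} = -5$ ($X{\left(p \right)} = -6 + \left(5 - 4\right)^{2} = -6 + 1^{2} = -6 + 1 = -5$)
$x = \frac{22184100}{2809}$ ($x = \left(-89 + \frac{-42 + 35}{-5 - 48}\right)^{2} = \left(-89 - \frac{7}{-53}\right)^{2} = \left(-89 - - \frac{7}{53}\right)^{2} = \left(-89 + \frac{7}{53}\right)^{2} = \left(- \frac{4710}{53}\right)^{2} = \frac{22184100}{2809} \approx 7897.5$)
$c{\left(194 \right)} - x = 194 - \frac{22184100}{2809} = - \frac{21639154}{2809}$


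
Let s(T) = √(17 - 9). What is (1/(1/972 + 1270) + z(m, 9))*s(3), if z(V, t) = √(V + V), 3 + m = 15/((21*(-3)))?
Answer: 1944*√2/1234441 + 8*I*√357/21 ≈ 0.0022271 + 7.1979*I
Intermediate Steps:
m = -68/21 (m = -3 + 15/((21*(-3))) = -3 + 15/(-63) = -3 + 15*(-1/63) = -3 - 5/21 = -68/21 ≈ -3.2381)
z(V, t) = √2*√V (z(V, t) = √(2*V) = √2*√V)
s(T) = 2*√2 (s(T) = √8 = 2*√2)
(1/(1/972 + 1270) + z(m, 9))*s(3) = (1/(1/972 + 1270) + √2*√(-68/21))*(2*√2) = (1/(1/972 + 1270) + √2*(2*I*√357/21))*(2*√2) = (1/(1234441/972) + 2*I*√714/21)*(2*√2) = (972/1234441 + 2*I*√714/21)*(2*√2) = 2*√2*(972/1234441 + 2*I*√714/21)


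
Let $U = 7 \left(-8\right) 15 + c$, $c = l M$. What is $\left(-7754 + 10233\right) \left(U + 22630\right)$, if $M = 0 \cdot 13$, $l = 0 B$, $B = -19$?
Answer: $54017410$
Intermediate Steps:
$l = 0$ ($l = 0 \left(-19\right) = 0$)
$M = 0$
$c = 0$ ($c = 0 \cdot 0 = 0$)
$U = -840$ ($U = 7 \left(-8\right) 15 + 0 = \left(-56\right) 15 + 0 = -840 + 0 = -840$)
$\left(-7754 + 10233\right) \left(U + 22630\right) = \left(-7754 + 10233\right) \left(-840 + 22630\right) = 2479 \cdot 21790 = 54017410$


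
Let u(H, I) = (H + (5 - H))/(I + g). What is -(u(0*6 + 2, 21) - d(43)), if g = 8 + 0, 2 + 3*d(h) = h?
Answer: 1174/87 ≈ 13.494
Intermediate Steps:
d(h) = -2/3 + h/3
g = 8
u(H, I) = 5/(8 + I) (u(H, I) = (H + (5 - H))/(I + 8) = 5/(8 + I))
-(u(0*6 + 2, 21) - d(43)) = -(5/(8 + 21) - (-2/3 + (1/3)*43)) = -(5/29 - (-2/3 + 43/3)) = -(5*(1/29) - 1*41/3) = -(5/29 - 41/3) = -1*(-1174/87) = 1174/87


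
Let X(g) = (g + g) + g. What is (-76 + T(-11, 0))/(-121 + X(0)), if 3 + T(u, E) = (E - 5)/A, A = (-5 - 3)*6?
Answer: 3787/5808 ≈ 0.65203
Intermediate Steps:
X(g) = 3*g (X(g) = 2*g + g = 3*g)
A = -48 (A = -8*6 = -48)
T(u, E) = -139/48 - E/48 (T(u, E) = -3 + (E - 5)/(-48) = -3 + (-5 + E)*(-1/48) = -3 + (5/48 - E/48) = -139/48 - E/48)
(-76 + T(-11, 0))/(-121 + X(0)) = (-76 + (-139/48 - 1/48*0))/(-121 + 3*0) = (-76 + (-139/48 + 0))/(-121 + 0) = (-76 - 139/48)/(-121) = -3787/48*(-1/121) = 3787/5808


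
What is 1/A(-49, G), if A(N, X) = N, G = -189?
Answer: -1/49 ≈ -0.020408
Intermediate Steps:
1/A(-49, G) = 1/(-49) = -1/49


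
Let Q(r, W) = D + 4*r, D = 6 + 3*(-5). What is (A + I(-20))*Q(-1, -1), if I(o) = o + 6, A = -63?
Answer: 1001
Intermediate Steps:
D = -9 (D = 6 - 15 = -9)
I(o) = 6 + o
Q(r, W) = -9 + 4*r
(A + I(-20))*Q(-1, -1) = (-63 + (6 - 20))*(-9 + 4*(-1)) = (-63 - 14)*(-9 - 4) = -77*(-13) = 1001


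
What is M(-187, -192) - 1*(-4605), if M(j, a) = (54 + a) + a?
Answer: 4275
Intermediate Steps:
M(j, a) = 54 + 2*a
M(-187, -192) - 1*(-4605) = (54 + 2*(-192)) - 1*(-4605) = (54 - 384) + 4605 = -330 + 4605 = 4275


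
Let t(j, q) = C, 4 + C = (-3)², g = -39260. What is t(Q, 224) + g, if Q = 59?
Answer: -39255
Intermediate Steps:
C = 5 (C = -4 + (-3)² = -4 + 9 = 5)
t(j, q) = 5
t(Q, 224) + g = 5 - 39260 = -39255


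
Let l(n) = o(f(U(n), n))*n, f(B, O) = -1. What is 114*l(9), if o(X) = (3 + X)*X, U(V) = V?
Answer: -2052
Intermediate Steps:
o(X) = X*(3 + X)
l(n) = -2*n (l(n) = (-(3 - 1))*n = (-1*2)*n = -2*n)
114*l(9) = 114*(-2*9) = 114*(-18) = -2052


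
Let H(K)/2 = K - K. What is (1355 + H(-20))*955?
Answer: 1294025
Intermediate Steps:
H(K) = 0 (H(K) = 2*(K - K) = 2*0 = 0)
(1355 + H(-20))*955 = (1355 + 0)*955 = 1355*955 = 1294025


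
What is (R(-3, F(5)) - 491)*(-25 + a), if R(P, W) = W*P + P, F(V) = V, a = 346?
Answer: -163389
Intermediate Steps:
R(P, W) = P + P*W (R(P, W) = P*W + P = P + P*W)
(R(-3, F(5)) - 491)*(-25 + a) = (-3*(1 + 5) - 491)*(-25 + 346) = (-3*6 - 491)*321 = (-18 - 491)*321 = -509*321 = -163389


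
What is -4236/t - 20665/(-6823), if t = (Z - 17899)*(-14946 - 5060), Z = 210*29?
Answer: 2441047497841/805969788421 ≈ 3.0287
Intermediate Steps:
Z = 6090
t = 236250854 (t = (6090 - 17899)*(-14946 - 5060) = -11809*(-20006) = 236250854)
-4236/t - 20665/(-6823) = -4236/236250854 - 20665/(-6823) = -4236*1/236250854 - 20665*(-1/6823) = -2118/118125427 + 20665/6823 = 2441047497841/805969788421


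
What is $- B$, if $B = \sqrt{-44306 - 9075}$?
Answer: $- i \sqrt{53381} \approx - 231.04 i$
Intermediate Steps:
$B = i \sqrt{53381}$ ($B = \sqrt{-53381} = i \sqrt{53381} \approx 231.04 i$)
$- B = - i \sqrt{53381}$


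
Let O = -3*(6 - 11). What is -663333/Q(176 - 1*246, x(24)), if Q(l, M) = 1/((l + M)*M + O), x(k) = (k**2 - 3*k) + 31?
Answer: -165030617070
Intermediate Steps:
x(k) = 31 + k**2 - 3*k
O = 15 (O = -3*(-5) = 15)
Q(l, M) = 1/(15 + M*(M + l)) (Q(l, M) = 1/((l + M)*M + 15) = 1/((M + l)*M + 15) = 1/(M*(M + l) + 15) = 1/(15 + M*(M + l)))
-663333/Q(176 - 1*246, x(24)) = -(9949995 + 663333*(31 + 24**2 - 3*24)**2 + 663333*(176 - 1*246)*(31 + 24**2 - 3*24)) = -(9949995 + 663333*(31 + 576 - 72)**2 + 663333*(176 - 246)*(31 + 576 - 72)) = -663333/(1/(15 + 535**2 + 535*(-70))) = -663333/(1/(15 + 286225 - 37450)) = -663333/(1/248790) = -663333/1/248790 = -663333*248790 = -165030617070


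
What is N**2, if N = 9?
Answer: 81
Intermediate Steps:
N**2 = 9**2 = 81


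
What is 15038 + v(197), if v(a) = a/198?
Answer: 2977721/198 ≈ 15039.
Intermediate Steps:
v(a) = a/198 (v(a) = a*(1/198) = a/198)
15038 + v(197) = 15038 + (1/198)*197 = 15038 + 197/198 = 2977721/198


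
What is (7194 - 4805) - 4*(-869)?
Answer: 5865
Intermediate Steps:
(7194 - 4805) - 4*(-869) = 2389 + 3476 = 5865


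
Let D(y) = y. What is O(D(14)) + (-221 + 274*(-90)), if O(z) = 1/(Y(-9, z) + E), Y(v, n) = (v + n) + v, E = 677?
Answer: -16744912/673 ≈ -24881.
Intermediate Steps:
Y(v, n) = n + 2*v (Y(v, n) = (n + v) + v = n + 2*v)
O(z) = 1/(659 + z) (O(z) = 1/((z + 2*(-9)) + 677) = 1/((z - 18) + 677) = 1/((-18 + z) + 677) = 1/(659 + z))
O(D(14)) + (-221 + 274*(-90)) = 1/(659 + 14) + (-221 + 274*(-90)) = 1/673 + (-221 - 24660) = 1/673 - 24881 = -16744912/673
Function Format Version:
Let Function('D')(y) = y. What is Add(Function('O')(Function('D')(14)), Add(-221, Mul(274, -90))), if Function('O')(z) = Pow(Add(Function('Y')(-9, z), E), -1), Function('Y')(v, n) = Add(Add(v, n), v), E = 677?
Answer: Rational(-16744912, 673) ≈ -24881.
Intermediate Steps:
Function('Y')(v, n) = Add(n, Mul(2, v)) (Function('Y')(v, n) = Add(Add(n, v), v) = Add(n, Mul(2, v)))
Function('O')(z) = Pow(Add(659, z), -1) (Function('O')(z) = Pow(Add(Add(z, Mul(2, -9)), 677), -1) = Pow(Add(Add(z, -18), 677), -1) = Pow(Add(Add(-18, z), 677), -1) = Pow(Add(659, z), -1))
Add(Function('O')(Function('D')(14)), Add(-221, Mul(274, -90))) = Add(Pow(Add(659, 14), -1), Add(-221, Mul(274, -90))) = Add(Pow(673, -1), Add(-221, -24660)) = Add(Rational(1, 673), -24881) = Rational(-16744912, 673)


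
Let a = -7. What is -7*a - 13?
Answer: 36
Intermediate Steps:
-7*a - 13 = -7*(-7) - 13 = 49 - 13 = 36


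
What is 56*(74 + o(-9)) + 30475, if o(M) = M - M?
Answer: 34619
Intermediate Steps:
o(M) = 0
56*(74 + o(-9)) + 30475 = 56*(74 + 0) + 30475 = 56*74 + 30475 = 4144 + 30475 = 34619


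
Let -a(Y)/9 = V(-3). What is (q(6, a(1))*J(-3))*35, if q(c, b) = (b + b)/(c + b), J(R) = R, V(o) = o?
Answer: -1890/11 ≈ -171.82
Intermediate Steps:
a(Y) = 27 (a(Y) = -9*(-3) = 27)
q(c, b) = 2*b/(b + c) (q(c, b) = (2*b)/(b + c) = 2*b/(b + c))
(q(6, a(1))*J(-3))*35 = ((2*27/(27 + 6))*(-3))*35 = ((2*27/33)*(-3))*35 = ((2*27*(1/33))*(-3))*35 = ((18/11)*(-3))*35 = -54/11*35 = -1890/11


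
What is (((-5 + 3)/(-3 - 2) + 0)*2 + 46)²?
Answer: 54756/25 ≈ 2190.2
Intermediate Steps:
(((-5 + 3)/(-3 - 2) + 0)*2 + 46)² = ((-2/(-5) + 0)*2 + 46)² = ((-2*(-⅕) + 0)*2 + 46)² = ((⅖ + 0)*2 + 46)² = ((⅖)*2 + 46)² = (⅘ + 46)² = (234/5)² = 54756/25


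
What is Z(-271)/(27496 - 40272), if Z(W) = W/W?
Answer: -1/12776 ≈ -7.8272e-5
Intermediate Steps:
Z(W) = 1
Z(-271)/(27496 - 40272) = 1/(27496 - 40272) = 1/(-12776) = 1*(-1/12776) = -1/12776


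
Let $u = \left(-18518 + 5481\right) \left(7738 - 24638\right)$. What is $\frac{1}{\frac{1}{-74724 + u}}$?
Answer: $220250576$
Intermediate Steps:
$u = 220325300$ ($u = \left(-13037\right) \left(-16900\right) = 220325300$)
$\frac{1}{\frac{1}{-74724 + u}} = \frac{1}{\frac{1}{-74724 + 220325300}} = \frac{1}{\frac{1}{220250576}} = 220250576$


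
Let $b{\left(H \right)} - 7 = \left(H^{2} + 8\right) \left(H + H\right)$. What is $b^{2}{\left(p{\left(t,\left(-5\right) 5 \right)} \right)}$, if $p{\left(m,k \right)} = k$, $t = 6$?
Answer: $1001279449$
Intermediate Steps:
$b{\left(H \right)} = 7 + 2 H \left(8 + H^{2}\right)$ ($b{\left(H \right)} = 7 + \left(H^{2} + 8\right) \left(H + H\right) = 7 + \left(8 + H^{2}\right) 2 H = 7 + 2 H \left(8 + H^{2}\right)$)
$b^{2}{\left(p{\left(t,\left(-5\right) 5 \right)} \right)} = \left(7 + 2 \left(\left(-5\right) 5\right)^{3} + 16 \left(\left(-5\right) 5\right)\right)^{2} = \left(7 + 2 \left(-25\right)^{3} + 16 \left(-25\right)\right)^{2} = \left(7 + 2 \left(-15625\right) - 400\right)^{2} = \left(7 - 31250 - 400\right)^{2} = \left(-31643\right)^{2} = 1001279449$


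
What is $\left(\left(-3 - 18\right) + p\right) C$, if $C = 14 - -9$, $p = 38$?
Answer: $391$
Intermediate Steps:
$C = 23$ ($C = 14 + 9 = 23$)
$\left(\left(-3 - 18\right) + p\right) C = \left(\left(-3 - 18\right) + 38\right) 23 = \left(-21 + 38\right) 23 = 17 \cdot 23 = 391$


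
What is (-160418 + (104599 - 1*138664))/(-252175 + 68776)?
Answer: 194483/183399 ≈ 1.0604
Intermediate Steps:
(-160418 + (104599 - 1*138664))/(-252175 + 68776) = (-160418 + (104599 - 138664))/(-183399) = (-160418 - 34065)*(-1/183399) = -194483*(-1/183399) = 194483/183399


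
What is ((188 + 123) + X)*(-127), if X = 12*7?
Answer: -50165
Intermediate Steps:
X = 84
((188 + 123) + X)*(-127) = ((188 + 123) + 84)*(-127) = (311 + 84)*(-127) = 395*(-127) = -50165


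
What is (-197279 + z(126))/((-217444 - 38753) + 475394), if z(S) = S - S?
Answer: -197279/219197 ≈ -0.90001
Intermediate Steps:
z(S) = 0
(-197279 + z(126))/((-217444 - 38753) + 475394) = (-197279 + 0)/((-217444 - 38753) + 475394) = -197279/(-256197 + 475394) = -197279/219197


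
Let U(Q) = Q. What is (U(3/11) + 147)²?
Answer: 2624400/121 ≈ 21689.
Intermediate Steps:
(U(3/11) + 147)² = (3/11 + 147)² = (1620/11)² = 2624400/121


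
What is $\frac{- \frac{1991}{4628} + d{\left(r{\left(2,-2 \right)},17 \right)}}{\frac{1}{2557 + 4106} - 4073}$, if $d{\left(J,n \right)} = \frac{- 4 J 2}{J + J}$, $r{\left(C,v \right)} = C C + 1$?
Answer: $\frac{19515927}{17942357992} \approx 0.0010877$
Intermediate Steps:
$r{\left(C,v \right)} = 1 + C^{2}$ ($r{\left(C,v \right)} = C^{2} + 1 = 1 + C^{2}$)
$d{\left(J,n \right)} = -4$ ($d{\left(J,n \right)} = \frac{\left(-8\right) J}{2 J} = - 8 J \frac{1}{2 J} = -4$)
$\frac{- \frac{1991}{4628} + d{\left(r{\left(2,-2 \right)},17 \right)}}{\frac{1}{2557 + 4106} - 4073} = \frac{- \frac{1991}{4628} - 4}{\frac{1}{2557 + 4106} - 4073} = \frac{\left(-1991\right) \frac{1}{4628} - 4}{\frac{1}{6663} - 4073} = \frac{- \frac{1991}{4628} - 4}{\frac{1}{6663} - 4073} = - \frac{20503}{4628 \left(- \frac{27138398}{6663}\right)} = \left(- \frac{20503}{4628}\right) \left(- \frac{6663}{27138398}\right) = \frac{19515927}{17942357992}$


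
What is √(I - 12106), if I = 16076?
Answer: √3970 ≈ 63.008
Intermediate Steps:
√(I - 12106) = √(16076 - 12106) = √3970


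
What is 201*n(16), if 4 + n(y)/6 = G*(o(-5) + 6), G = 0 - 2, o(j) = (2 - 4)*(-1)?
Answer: -24120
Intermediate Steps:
o(j) = 2 (o(j) = -2*(-1) = 2)
G = -2
n(y) = -120 (n(y) = -24 + 6*(-2*(2 + 6)) = -24 + 6*(-2*8) = -24 + 6*(-16) = -24 - 96 = -120)
201*n(16) = 201*(-120) = -24120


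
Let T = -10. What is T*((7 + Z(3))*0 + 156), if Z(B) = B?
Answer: -1560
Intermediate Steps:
T*((7 + Z(3))*0 + 156) = -10*((7 + 3)*0 + 156) = -10*(10*0 + 156) = -10*(0 + 156) = -10*156 = -1560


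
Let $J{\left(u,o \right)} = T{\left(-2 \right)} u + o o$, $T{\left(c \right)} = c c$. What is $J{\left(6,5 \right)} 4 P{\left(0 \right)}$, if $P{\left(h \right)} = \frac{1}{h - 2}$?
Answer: $-98$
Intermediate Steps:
$P{\left(h \right)} = \frac{1}{-2 + h}$
$T{\left(c \right)} = c^{2}$
$J{\left(u,o \right)} = o^{2} + 4 u$ ($J{\left(u,o \right)} = \left(-2\right)^{2} u + o o = 4 u + o^{2} = o^{2} + 4 u$)
$J{\left(6,5 \right)} 4 P{\left(0 \right)} = \frac{\left(5^{2} + 4 \cdot 6\right) 4}{-2 + 0} = \frac{\left(25 + 24\right) 4}{-2} = 49 \cdot 4 \left(- \frac{1}{2}\right) = 196 \left(- \frac{1}{2}\right) = -98$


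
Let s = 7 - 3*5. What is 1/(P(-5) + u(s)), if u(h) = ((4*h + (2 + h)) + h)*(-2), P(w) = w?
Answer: 1/87 ≈ 0.011494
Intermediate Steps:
s = -8 (s = 7 - 1*15 = 7 - 15 = -8)
u(h) = -4 - 12*h (u(h) = ((2 + 5*h) + h)*(-2) = (2 + 6*h)*(-2) = -4 - 12*h)
1/(P(-5) + u(s)) = 1/(-5 + (-4 - 12*(-8))) = 1/(-5 + (-4 + 96)) = 1/(-5 + 92) = 1/87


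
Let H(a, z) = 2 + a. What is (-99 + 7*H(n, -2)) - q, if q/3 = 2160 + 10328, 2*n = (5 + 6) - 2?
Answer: -75035/2 ≈ -37518.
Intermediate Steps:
n = 9/2 (n = ((5 + 6) - 2)/2 = (11 - 2)/2 = (½)*9 = 9/2 ≈ 4.5000)
q = 37464 (q = 3*(2160 + 10328) = 3*12488 = 37464)
(-99 + 7*H(n, -2)) - q = (-99 + 7*(2 + 9/2)) - 1*37464 = (-99 + 7*(13/2)) - 37464 = (-99 + 91/2) - 37464 = -107/2 - 37464 = -75035/2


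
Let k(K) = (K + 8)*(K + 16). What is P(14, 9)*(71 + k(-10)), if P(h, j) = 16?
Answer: 944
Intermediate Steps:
k(K) = (8 + K)*(16 + K)
P(14, 9)*(71 + k(-10)) = 16*(71 + (128 + (-10)² + 24*(-10))) = 16*(71 + (128 + 100 - 240)) = 16*(71 - 12) = 16*59 = 944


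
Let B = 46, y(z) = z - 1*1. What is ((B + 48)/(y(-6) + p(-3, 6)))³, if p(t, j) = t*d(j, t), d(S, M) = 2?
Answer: -830584/2197 ≈ -378.05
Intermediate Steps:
y(z) = -1 + z (y(z) = z - 1 = -1 + z)
p(t, j) = 2*t (p(t, j) = t*2 = 2*t)
((B + 48)/(y(-6) + p(-3, 6)))³ = ((46 + 48)/((-1 - 6) + 2*(-3)))³ = (94/(-7 - 6))³ = (94/(-13))³ = (94*(-1/13))³ = (-94/13)³ = -830584/2197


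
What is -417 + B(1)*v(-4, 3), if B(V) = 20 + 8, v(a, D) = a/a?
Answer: -389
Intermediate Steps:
v(a, D) = 1
B(V) = 28
-417 + B(1)*v(-4, 3) = -417 + 28*1 = -417 + 28 = -389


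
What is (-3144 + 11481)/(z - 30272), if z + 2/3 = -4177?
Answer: -25011/103349 ≈ -0.24201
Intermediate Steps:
z = -12533/3 (z = -2/3 - 4177 = -12533/3 ≈ -4177.7)
(-3144 + 11481)/(z - 30272) = (-3144 + 11481)/(-12533/3 - 30272) = 8337/(-103349/3) = 8337*(-3/103349) = -25011/103349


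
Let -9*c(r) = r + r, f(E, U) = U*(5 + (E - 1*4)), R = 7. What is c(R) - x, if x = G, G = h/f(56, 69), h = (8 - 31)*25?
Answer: -241/171 ≈ -1.4094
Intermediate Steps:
h = -575 (h = -23*25 = -575)
f(E, U) = U*(1 + E) (f(E, U) = U*(5 + (E - 4)) = U*(5 + (-4 + E)) = U*(1 + E))
c(r) = -2*r/9 (c(r) = -(r + r)/9 = -2*r/9)
G = -25/171 (G = -575*1/(69*(1 + 56)) = -575/(69*57) = -575/3933 = -575*1/3933 = -25/171 ≈ -0.14620)
x = -25/171 ≈ -0.14620
c(R) - x = -2/9*7 - 1*(-25/171) = -14/9 + 25/171 = -241/171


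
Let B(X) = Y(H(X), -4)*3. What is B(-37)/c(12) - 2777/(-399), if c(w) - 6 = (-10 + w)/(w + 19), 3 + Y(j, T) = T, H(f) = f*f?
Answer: 262327/75012 ≈ 3.4971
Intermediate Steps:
H(f) = f²
Y(j, T) = -3 + T
c(w) = 6 + (-10 + w)/(19 + w) (c(w) = 6 + (-10 + w)/(w + 19) = 6 + (-10 + w)/(19 + w))
B(X) = -21 (B(X) = (-3 - 4)*3 = -7*3 = -21)
B(-37)/c(12) - 2777/(-399) = -21*(19 + 12)/(104 + 7*12) - 2777/(-399) = -21*31/(104 + 84) - 2777*(-1/399) = -21/((1/31)*188) + 2777/399 = -21/188/31 + 2777/399 = -21*31/188 + 2777/399 = -651/188 + 2777/399 = 262327/75012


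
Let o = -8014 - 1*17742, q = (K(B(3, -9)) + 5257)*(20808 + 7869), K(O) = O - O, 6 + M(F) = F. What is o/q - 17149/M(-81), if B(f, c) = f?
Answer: 861765021863/4371894681 ≈ 197.11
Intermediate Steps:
M(F) = -6 + F
K(O) = 0
q = 150754989 (q = (0 + 5257)*(20808 + 7869) = 5257*28677 = 150754989)
o = -25756 (o = -8014 - 17742 = -25756)
o/q - 17149/M(-81) = -25756/150754989 - 17149/(-6 - 81) = -25756*1/150754989 - 17149/(-87) = -25756/150754989 - 17149*(-1/87) = -25756/150754989 + 17149/87 = 861765021863/4371894681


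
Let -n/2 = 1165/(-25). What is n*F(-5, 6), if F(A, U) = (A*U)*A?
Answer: 13980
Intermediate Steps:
n = 466/5 (n = -2330/(-25) = -2330*(-1)/25 = -2*(-233/5) = 466/5 ≈ 93.200)
F(A, U) = U*A²
n*F(-5, 6) = 466*(6*(-5)²)/5 = 466*(6*25)/5 = (466/5)*150 = 13980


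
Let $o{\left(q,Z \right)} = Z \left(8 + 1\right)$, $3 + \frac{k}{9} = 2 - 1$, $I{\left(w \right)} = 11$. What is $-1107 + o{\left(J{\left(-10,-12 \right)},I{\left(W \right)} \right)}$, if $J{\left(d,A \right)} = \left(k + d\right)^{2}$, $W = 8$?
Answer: $-1008$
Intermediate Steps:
$k = -18$ ($k = -27 + 9 \left(2 - 1\right) = -27 + 9 \cdot 1 = -27 + 9 = -18$)
$J{\left(d,A \right)} = \left(-18 + d\right)^{2}$
$o{\left(q,Z \right)} = 9 Z$ ($o{\left(q,Z \right)} = Z 9 = 9 Z$)
$-1107 + o{\left(J{\left(-10,-12 \right)},I{\left(W \right)} \right)} = -1107 + 9 \cdot 11 = -1107 + 99 = -1008$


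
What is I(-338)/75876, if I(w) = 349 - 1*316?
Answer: 11/25292 ≈ 0.00043492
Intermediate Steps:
I(w) = 33 (I(w) = 349 - 316 = 33)
I(-338)/75876 = 33/75876 = 33*(1/75876) = 11/25292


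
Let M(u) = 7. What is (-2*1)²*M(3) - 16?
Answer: 12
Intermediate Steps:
(-2*1)²*M(3) - 16 = (-2*1)²*7 - 16 = (-2)²*7 - 16 = 4*7 - 16 = 28 - 16 = 12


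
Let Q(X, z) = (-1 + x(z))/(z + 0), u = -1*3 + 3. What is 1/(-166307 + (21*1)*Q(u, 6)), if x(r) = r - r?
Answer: -2/332621 ≈ -6.0129e-6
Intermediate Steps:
x(r) = 0
u = 0 (u = -3 + 3 = 0)
Q(X, z) = -1/z (Q(X, z) = (-1 + 0)/(z + 0) = -1/z)
1/(-166307 + (21*1)*Q(u, 6)) = 1/(-166307 + (21*1)*(-1/6)) = 1/(-166307 + 21*(-1*⅙)) = 1/(-166307 + 21*(-⅙)) = 1/(-166307 - 7/2) = 1/(-332621/2) = -2/332621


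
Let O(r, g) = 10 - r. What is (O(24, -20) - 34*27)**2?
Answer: 868624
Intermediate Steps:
(O(24, -20) - 34*27)**2 = ((10 - 1*24) - 34*27)**2 = ((10 - 24) - 918)**2 = (-14 - 918)**2 = (-932)**2 = 868624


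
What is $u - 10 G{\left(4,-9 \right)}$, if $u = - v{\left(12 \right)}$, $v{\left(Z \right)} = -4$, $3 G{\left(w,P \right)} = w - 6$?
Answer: $\frac{32}{3} \approx 10.667$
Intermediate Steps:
$G{\left(w,P \right)} = -2 + \frac{w}{3}$ ($G{\left(w,P \right)} = \frac{w - 6}{3} = \frac{-6 + w}{3} = -2 + \frac{w}{3}$)
$u = 4$ ($u = \left(-1\right) \left(-4\right) = 4$)
$u - 10 G{\left(4,-9 \right)} = 4 - 10 \left(-2 + \frac{1}{3} \cdot 4\right) = 4 - 10 \left(-2 + \frac{4}{3}\right) = 4 - - \frac{20}{3} = 4 + \frac{20}{3} = \frac{32}{3}$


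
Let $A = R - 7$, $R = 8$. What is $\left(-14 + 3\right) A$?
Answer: $-11$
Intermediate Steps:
$A = 1$ ($A = 8 - 7 = 1$)
$\left(-14 + 3\right) A = \left(-14 + 3\right) 1 = \left(-11\right) 1 = -11$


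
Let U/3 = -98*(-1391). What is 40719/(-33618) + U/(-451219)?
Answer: -100066673/47255702 ≈ -2.1176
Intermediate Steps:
U = 408954 (U = 3*(-98*(-1391)) = 3*136318 = 408954)
40719/(-33618) + U/(-451219) = 40719/(-33618) + 408954/(-451219) = 40719*(-1/33618) + 408954*(-1/451219) = -13573/11206 - 3822/4217 = -100066673/47255702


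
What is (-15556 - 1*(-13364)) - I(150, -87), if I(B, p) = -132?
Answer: -2060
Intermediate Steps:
(-15556 - 1*(-13364)) - I(150, -87) = (-15556 - 1*(-13364)) - 1*(-132) = (-15556 + 13364) + 132 = -2192 + 132 = -2060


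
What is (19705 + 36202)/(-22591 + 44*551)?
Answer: 55907/1653 ≈ 33.822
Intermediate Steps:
(19705 + 36202)/(-22591 + 44*551) = 55907/(-22591 + 24244) = 55907/1653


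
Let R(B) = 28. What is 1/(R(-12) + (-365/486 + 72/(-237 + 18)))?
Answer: 35478/955075 ≈ 0.037147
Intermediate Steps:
1/(R(-12) + (-365/486 + 72/(-237 + 18))) = 1/(28 + (-365/486 + 72/(-237 + 18))) = 1/(28 + (-365*1/486 + 72/(-219))) = 1/(28 + (-365/486 + 72*(-1/219))) = 1/(28 + (-365/486 - 24/73)) = 1/(28 - 38309/35478) = 1/(955075/35478) = 35478/955075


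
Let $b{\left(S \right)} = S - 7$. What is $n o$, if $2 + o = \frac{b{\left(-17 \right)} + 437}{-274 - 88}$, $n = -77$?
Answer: $\frac{87549}{362} \approx 241.85$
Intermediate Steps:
$b{\left(S \right)} = -7 + S$
$o = - \frac{1137}{362}$ ($o = -2 + \frac{\left(-7 - 17\right) + 437}{-274 - 88} = -2 + \frac{-24 + 437}{-362} = -2 + 413 \left(- \frac{1}{362}\right) = -2 - \frac{413}{362} = - \frac{1137}{362} \approx -3.1409$)
$n o = \left(-77\right) \left(- \frac{1137}{362}\right) = \frac{87549}{362}$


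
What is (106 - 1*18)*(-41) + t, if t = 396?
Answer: -3212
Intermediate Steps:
(106 - 1*18)*(-41) + t = (106 - 1*18)*(-41) + 396 = (106 - 18)*(-41) + 396 = 88*(-41) + 396 = -3608 + 396 = -3212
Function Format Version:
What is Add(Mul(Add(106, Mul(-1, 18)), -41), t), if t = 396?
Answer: -3212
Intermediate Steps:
Add(Mul(Add(106, Mul(-1, 18)), -41), t) = Add(Mul(Add(106, Mul(-1, 18)), -41), 396) = Add(Mul(Add(106, -18), -41), 396) = Add(Mul(88, -41), 396) = Add(-3608, 396) = -3212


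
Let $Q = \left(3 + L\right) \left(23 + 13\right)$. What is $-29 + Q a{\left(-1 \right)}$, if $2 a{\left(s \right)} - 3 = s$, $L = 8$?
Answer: $367$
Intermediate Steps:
$a{\left(s \right)} = \frac{3}{2} + \frac{s}{2}$
$Q = 396$ ($Q = \left(3 + 8\right) \left(23 + 13\right) = 11 \cdot 36 = 396$)
$-29 + Q a{\left(-1 \right)} = -29 + 396 \left(\frac{3}{2} + \frac{1}{2} \left(-1\right)\right) = -29 + 396 \left(\frac{3}{2} - \frac{1}{2}\right) = -29 + 396 \cdot 1 = -29 + 396 = 367$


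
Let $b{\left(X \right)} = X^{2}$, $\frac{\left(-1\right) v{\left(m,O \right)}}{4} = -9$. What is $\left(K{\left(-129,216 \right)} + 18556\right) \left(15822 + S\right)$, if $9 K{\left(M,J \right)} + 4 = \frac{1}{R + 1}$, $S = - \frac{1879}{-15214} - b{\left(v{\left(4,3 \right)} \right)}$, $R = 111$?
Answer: $\frac{1377864168957481}{5111904} \approx 2.6954 \cdot 10^{8}$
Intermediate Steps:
$v{\left(m,O \right)} = 36$ ($v{\left(m,O \right)} = \left(-4\right) \left(-9\right) = 36$)
$S = - \frac{19715465}{15214}$ ($S = - \frac{1879}{-15214} - 36^{2} = \left(-1879\right) \left(- \frac{1}{15214}\right) - 1296 = \frac{1879}{15214} - 1296 = - \frac{19715465}{15214} \approx -1295.9$)
$K{\left(M,J \right)} = - \frac{149}{336}$ ($K{\left(M,J \right)} = - \frac{4}{9} + \frac{1}{9 \left(111 + 1\right)} = - \frac{4}{9} + \frac{1}{9 \cdot 112} = - \frac{4}{9} + \frac{1}{9} \cdot \frac{1}{112} = - \frac{4}{9} + \frac{1}{1008} = - \frac{149}{336}$)
$\left(K{\left(-129,216 \right)} + 18556\right) \left(15822 + S\right) = \left(- \frac{149}{336} + 18556\right) \left(15822 - \frac{19715465}{15214}\right) = \frac{6234667}{336} \cdot \frac{221000443}{15214} = \frac{1377864168957481}{5111904}$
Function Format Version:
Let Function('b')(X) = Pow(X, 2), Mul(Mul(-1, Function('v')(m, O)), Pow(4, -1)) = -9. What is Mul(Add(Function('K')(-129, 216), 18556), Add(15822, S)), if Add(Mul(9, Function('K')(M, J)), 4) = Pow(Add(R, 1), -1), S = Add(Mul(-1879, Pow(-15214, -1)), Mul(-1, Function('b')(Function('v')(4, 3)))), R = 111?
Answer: Rational(1377864168957481, 5111904) ≈ 2.6954e+8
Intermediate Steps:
Function('v')(m, O) = 36 (Function('v')(m, O) = Mul(-4, -9) = 36)
S = Rational(-19715465, 15214) (S = Add(Mul(-1879, Pow(-15214, -1)), Mul(-1, Pow(36, 2))) = Add(Mul(-1879, Rational(-1, 15214)), Mul(-1, 1296)) = Add(Rational(1879, 15214), -1296) = Rational(-19715465, 15214) ≈ -1295.9)
Function('K')(M, J) = Rational(-149, 336) (Function('K')(M, J) = Add(Rational(-4, 9), Mul(Rational(1, 9), Pow(Add(111, 1), -1))) = Add(Rational(-4, 9), Mul(Rational(1, 9), Pow(112, -1))) = Add(Rational(-4, 9), Mul(Rational(1, 9), Rational(1, 112))) = Add(Rational(-4, 9), Rational(1, 1008)) = Rational(-149, 336))
Mul(Add(Function('K')(-129, 216), 18556), Add(15822, S)) = Mul(Add(Rational(-149, 336), 18556), Add(15822, Rational(-19715465, 15214))) = Mul(Rational(6234667, 336), Rational(221000443, 15214)) = Rational(1377864168957481, 5111904)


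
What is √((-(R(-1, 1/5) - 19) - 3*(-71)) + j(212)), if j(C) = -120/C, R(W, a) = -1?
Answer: √652907/53 ≈ 15.246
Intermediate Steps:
√((-(R(-1, 1/5) - 19) - 3*(-71)) + j(212)) = √((-(-1 - 19) - 3*(-71)) - 120/212) = √((-1*(-20) + 213) - 120*1/212) = √((20 + 213) - 30/53) = √(233 - 30/53) = √(12319/53) = √652907/53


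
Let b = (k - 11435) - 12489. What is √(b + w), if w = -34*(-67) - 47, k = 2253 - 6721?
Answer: I*√26161 ≈ 161.74*I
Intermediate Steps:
k = -4468
w = 2231 (w = 2278 - 47 = 2231)
b = -28392 (b = (-4468 - 11435) - 12489 = -15903 - 12489 = -28392)
√(b + w) = √(-28392 + 2231) = √(-26161) = I*√26161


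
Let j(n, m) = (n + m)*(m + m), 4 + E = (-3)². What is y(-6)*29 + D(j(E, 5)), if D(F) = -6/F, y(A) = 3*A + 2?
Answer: -23203/50 ≈ -464.06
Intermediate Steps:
y(A) = 2 + 3*A
E = 5 (E = -4 + (-3)² = -4 + 9 = 5)
j(n, m) = 2*m*(m + n) (j(n, m) = (m + n)*(2*m) = 2*m*(m + n))
y(-6)*29 + D(j(E, 5)) = (2 + 3*(-6))*29 - 6*1/(10*(5 + 5)) = (2 - 18)*29 - 6/(2*5*10) = -16*29 - 6/100 = -464 - 6*1/100 = -464 - 3/50 = -23203/50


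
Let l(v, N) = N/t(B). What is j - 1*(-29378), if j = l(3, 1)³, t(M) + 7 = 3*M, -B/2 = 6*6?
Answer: 325789299325/11089567 ≈ 29378.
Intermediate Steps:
B = -72 (B = -12*6 = -2*36 = -72)
t(M) = -7 + 3*M
l(v, N) = -N/223 (l(v, N) = N/(-7 + 3*(-72)) = N/(-7 - 216) = N/(-223) = N*(-1/223) = -N/223)
j = -1/11089567 (j = (-1/223*1)³ = (-1/223)³ = -1/11089567 ≈ -9.0175e-8)
j - 1*(-29378) = -1/11089567 - 1*(-29378) = -1/11089567 + 29378 = 325789299325/11089567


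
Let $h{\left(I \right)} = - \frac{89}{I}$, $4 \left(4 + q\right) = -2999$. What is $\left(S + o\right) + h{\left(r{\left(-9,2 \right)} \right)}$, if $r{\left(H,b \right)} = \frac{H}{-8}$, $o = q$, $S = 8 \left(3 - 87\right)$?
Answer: $- \frac{54175}{36} \approx -1504.9$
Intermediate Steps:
$q = - \frac{3015}{4}$ ($q = -4 + \frac{1}{4} \left(-2999\right) = -4 - \frac{2999}{4} = - \frac{3015}{4} \approx -753.75$)
$S = -672$ ($S = 8 \left(-84\right) = -672$)
$o = - \frac{3015}{4} \approx -753.75$
$r{\left(H,b \right)} = - \frac{H}{8}$ ($r{\left(H,b \right)} = H \left(- \frac{1}{8}\right) = - \frac{H}{8}$)
$\left(S + o\right) + h{\left(r{\left(-9,2 \right)} \right)} = \left(-672 - \frac{3015}{4}\right) - \frac{89}{\left(- \frac{1}{8}\right) \left(-9\right)} = - \frac{5703}{4} - \frac{89}{\frac{9}{8}} = - \frac{5703}{4} - \frac{712}{9} = - \frac{54175}{36}$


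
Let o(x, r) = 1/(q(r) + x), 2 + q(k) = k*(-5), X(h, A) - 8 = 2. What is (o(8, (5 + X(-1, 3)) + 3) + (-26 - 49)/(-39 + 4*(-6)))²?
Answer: 1089/784 ≈ 1.3890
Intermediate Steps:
X(h, A) = 10 (X(h, A) = 8 + 2 = 10)
q(k) = -2 - 5*k (q(k) = -2 + k*(-5) = -2 - 5*k)
o(x, r) = 1/(-2 + x - 5*r) (o(x, r) = 1/((-2 - 5*r) + x) = 1/(-2 + x - 5*r))
(o(8, (5 + X(-1, 3)) + 3) + (-26 - 49)/(-39 + 4*(-6)))² = (1/(-2 + 8 - 5*((5 + 10) + 3)) + (-26 - 49)/(-39 + 4*(-6)))² = (1/(-2 + 8 - 5*(15 + 3)) - 75/(-39 - 24))² = (1/(-2 + 8 - 5*18) - 75/(-63))² = (1/(-2 + 8 - 90) - 75*(-1/63))² = (1/(-84) + 25/21)² = (-1/84 + 25/21)² = (33/28)² = 1089/784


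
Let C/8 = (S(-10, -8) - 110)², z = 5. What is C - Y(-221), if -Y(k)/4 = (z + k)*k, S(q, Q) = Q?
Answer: 302336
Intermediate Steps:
Y(k) = -4*k*(5 + k) (Y(k) = -4*(5 + k)*k = -4*k*(5 + k))
C = 111392 (C = 8*(-8 - 110)² = 8*(-118)² = 8*13924 = 111392)
C - Y(-221) = 111392 - (-4)*(-221)*(5 - 221) = 111392 - (-4)*(-221)*(-216) = 111392 - 1*(-190944) = 111392 + 190944 = 302336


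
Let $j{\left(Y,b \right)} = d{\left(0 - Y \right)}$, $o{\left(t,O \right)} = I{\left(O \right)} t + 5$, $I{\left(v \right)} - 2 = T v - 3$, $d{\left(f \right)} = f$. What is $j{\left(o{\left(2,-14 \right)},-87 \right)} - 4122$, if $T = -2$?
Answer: $-4181$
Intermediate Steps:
$I{\left(v \right)} = -1 - 2 v$ ($I{\left(v \right)} = 2 - \left(3 + 2 v\right) = -1 - 2 v$)
$o{\left(t,O \right)} = 5 + t \left(-1 - 2 O\right)$ ($o{\left(t,O \right)} = \left(-1 - 2 O\right) t + 5 = t \left(-1 - 2 O\right) + 5 = 5 + t \left(-1 - 2 O\right)$)
$j{\left(Y,b \right)} = - Y$ ($j{\left(Y,b \right)} = 0 - Y = - Y$)
$j{\left(o{\left(2,-14 \right)},-87 \right)} - 4122 = - (5 - 2 \left(1 + 2 \left(-14\right)\right)) - 4122 = - (5 - 2 \left(1 - 28\right)) - 4122 = - (5 - 2 \left(-27\right)) - 4122 = - (5 + 54) - 4122 = \left(-1\right) 59 - 4122 = -59 - 4122 = -4181$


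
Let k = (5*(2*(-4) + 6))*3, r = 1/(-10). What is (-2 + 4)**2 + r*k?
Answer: 7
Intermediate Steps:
r = -1/10 ≈ -0.10000
k = -30 (k = (5*(-8 + 6))*3 = (5*(-2))*3 = -10*3 = -30)
(-2 + 4)**2 + r*k = (-2 + 4)**2 - 1/10*(-30) = 2**2 + 3 = 4 + 3 = 7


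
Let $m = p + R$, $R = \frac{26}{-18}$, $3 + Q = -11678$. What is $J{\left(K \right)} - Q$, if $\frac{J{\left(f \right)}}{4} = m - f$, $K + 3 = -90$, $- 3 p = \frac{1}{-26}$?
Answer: $\frac{1409531}{117} \approx 12047.0$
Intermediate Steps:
$Q = -11681$ ($Q = -3 - 11678 = -11681$)
$p = \frac{1}{78}$ ($p = - \frac{1}{3 \left(-26\right)} = \left(- \frac{1}{3}\right) \left(- \frac{1}{26}\right) = \frac{1}{78} \approx 0.012821$)
$K = -93$ ($K = -3 - 90 = -93$)
$R = - \frac{13}{9}$ ($R = 26 \left(- \frac{1}{18}\right) = - \frac{13}{9} \approx -1.4444$)
$m = - \frac{335}{234}$ ($m = \frac{1}{78} - \frac{13}{9} = - \frac{335}{234} \approx -1.4316$)
$J{\left(f \right)} = - \frac{670}{117} - 4 f$ ($J{\left(f \right)} = 4 \left(- \frac{335}{234} - f\right) = - \frac{670}{117} - 4 f$)
$J{\left(K \right)} - Q = \left(- \frac{670}{117} - -372\right) - -11681 = \left(- \frac{670}{117} + 372\right) + 11681 = \frac{42854}{117} + 11681 = \frac{1409531}{117}$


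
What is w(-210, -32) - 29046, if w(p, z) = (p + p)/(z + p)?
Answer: -3514356/121 ≈ -29044.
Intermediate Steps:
w(p, z) = 2*p/(p + z) (w(p, z) = (2*p)/(p + z) = 2*p/(p + z))
w(-210, -32) - 29046 = 2*(-210)/(-210 - 32) - 29046 = 2*(-210)/(-242) - 29046 = 2*(-210)*(-1/242) - 29046 = 210/121 - 29046 = -3514356/121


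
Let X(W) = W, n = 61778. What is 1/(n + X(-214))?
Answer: 1/61564 ≈ 1.6243e-5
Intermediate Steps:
1/(n + X(-214)) = 1/(61778 - 214) = 1/61564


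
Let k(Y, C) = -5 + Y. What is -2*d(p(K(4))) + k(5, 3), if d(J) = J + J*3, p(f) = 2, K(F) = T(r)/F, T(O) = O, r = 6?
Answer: -16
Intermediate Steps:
K(F) = 6/F
d(J) = 4*J (d(J) = J + 3*J = 4*J)
-2*d(p(K(4))) + k(5, 3) = -8*2 + (-5 + 5) = -2*8 + 0 = -16 + 0 = -16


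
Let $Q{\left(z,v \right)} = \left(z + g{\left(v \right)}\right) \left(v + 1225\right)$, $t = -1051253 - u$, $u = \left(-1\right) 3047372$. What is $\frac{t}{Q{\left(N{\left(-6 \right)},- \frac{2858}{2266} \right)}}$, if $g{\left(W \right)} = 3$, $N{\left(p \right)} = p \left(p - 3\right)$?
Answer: $\frac{753867609}{26343424} \approx 28.617$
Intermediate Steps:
$N{\left(p \right)} = p \left(-3 + p\right)$
$u = -3047372$
$t = 1996119$ ($t = -1051253 - -3047372 = -1051253 + 3047372 = 1996119$)
$Q{\left(z,v \right)} = \left(3 + z\right) \left(1225 + v\right)$ ($Q{\left(z,v \right)} = \left(z + 3\right) \left(v + 1225\right) = \left(3 + z\right) \left(1225 + v\right)$)
$\frac{t}{Q{\left(N{\left(-6 \right)},- \frac{2858}{2266} \right)}} = \frac{1996119}{3675 + 3 \left(- \frac{2858}{2266}\right) + 1225 \left(- 6 \left(-3 - 6\right)\right) + - \frac{2858}{2266} \left(- 6 \left(-3 - 6\right)\right)} = \frac{1996119}{3675 + 3 \left(\left(-2858\right) \frac{1}{2266}\right) + 1225 \left(\left(-6\right) \left(-9\right)\right) + \left(-2858\right) \frac{1}{2266} \left(\left(-6\right) \left(-9\right)\right)} = \frac{1996119}{3675 + 3 \left(- \frac{1429}{1133}\right) + 1225 \cdot 54 - \frac{77166}{1133}} = \frac{1996119}{3675 - \frac{4287}{1133} + 66150 - \frac{77166}{1133}} = \frac{1996119}{\frac{79030272}{1133}} = 1996119 \cdot \frac{1133}{79030272} = \frac{753867609}{26343424}$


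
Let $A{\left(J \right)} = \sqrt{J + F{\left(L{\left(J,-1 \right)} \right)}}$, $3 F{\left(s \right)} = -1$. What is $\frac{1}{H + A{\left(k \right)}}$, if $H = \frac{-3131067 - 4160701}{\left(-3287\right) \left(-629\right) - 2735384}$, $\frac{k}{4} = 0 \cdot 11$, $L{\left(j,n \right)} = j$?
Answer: $\frac{14609662404744}{159955680012793} - \frac{446038315321 i \sqrt{3}}{159955680012793} \approx 0.091336 - 0.0048298 i$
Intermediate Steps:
$k = 0$ ($k = 4 \cdot 0 \cdot 11 = 4 \cdot 0 = 0$)
$F{\left(s \right)} = - \frac{1}{3}$ ($F{\left(s \right)} = \frac{1}{3} \left(-1\right) = - \frac{1}{3}$)
$A{\left(J \right)} = \sqrt{- \frac{1}{3} + J}$ ($A{\left(J \right)} = \sqrt{J - \frac{1}{3}} = \sqrt{- \frac{1}{3} + J}$)
$H = \frac{7291768}{667861}$ ($H = - \frac{7291768}{2067523 - 2735384} = - \frac{7291768}{-667861} = \left(-7291768\right) \left(- \frac{1}{667861}\right) = \frac{7291768}{667861} \approx 10.918$)
$\frac{1}{H + A{\left(k \right)}} = \frac{1}{\frac{7291768}{667861} + \frac{\sqrt{-3 + 9 \cdot 0}}{3}} = \frac{1}{\frac{7291768}{667861} + \frac{\sqrt{-3 + 0}}{3}} = \frac{1}{\frac{7291768}{667861} + \frac{\sqrt{-3}}{3}} = \frac{1}{\frac{7291768}{667861} + \frac{i \sqrt{3}}{3}}$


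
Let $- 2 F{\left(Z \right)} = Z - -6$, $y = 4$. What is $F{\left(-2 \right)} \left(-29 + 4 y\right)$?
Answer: $26$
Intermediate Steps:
$F{\left(Z \right)} = -3 - \frac{Z}{2}$ ($F{\left(Z \right)} = - \frac{Z - -6}{2} = - \frac{Z + 6}{2} = - \frac{6 + Z}{2} = -3 - \frac{Z}{2}$)
$F{\left(-2 \right)} \left(-29 + 4 y\right) = \left(-3 - -1\right) \left(-29 + 4 \cdot 4\right) = \left(-3 + 1\right) \left(-29 + 16\right) = \left(-2\right) \left(-13\right) = 26$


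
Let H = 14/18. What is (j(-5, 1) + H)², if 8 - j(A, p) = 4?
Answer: 1849/81 ≈ 22.827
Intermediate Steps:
j(A, p) = 4 (j(A, p) = 8 - 1*4 = 8 - 4 = 4)
H = 7/9 (H = 14*(1/18) = 7/9 ≈ 0.77778)
(j(-5, 1) + H)² = (4 + 7/9)² = (43/9)² = 1849/81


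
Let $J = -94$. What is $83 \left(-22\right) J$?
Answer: $171644$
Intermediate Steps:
$83 \left(-22\right) J = 83 \left(-22\right) \left(-94\right) = \left(-1826\right) \left(-94\right) = 171644$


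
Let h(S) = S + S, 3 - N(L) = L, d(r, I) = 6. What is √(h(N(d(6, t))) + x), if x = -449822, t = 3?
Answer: 2*I*√112457 ≈ 670.69*I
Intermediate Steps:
N(L) = 3 - L
h(S) = 2*S
√(h(N(d(6, t))) + x) = √(2*(3 - 1*6) - 449822) = √(2*(3 - 6) - 449822) = √(2*(-3) - 449822) = √(-6 - 449822) = √(-449828) = 2*I*√112457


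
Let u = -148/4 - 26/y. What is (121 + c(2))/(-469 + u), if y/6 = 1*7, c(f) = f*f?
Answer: -2625/10639 ≈ -0.24673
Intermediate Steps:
c(f) = f²
y = 42 (y = 6*(1*7) = 6*7 = 42)
u = -790/21 (u = -148/4 - 26/42 = -148*¼ - 26*1/42 = -37 - 13/21 = -790/21 ≈ -37.619)
(121 + c(2))/(-469 + u) = (121 + 2²)/(-469 - 790/21) = (121 + 4)/(-10639/21) = 125*(-21/10639) = -2625/10639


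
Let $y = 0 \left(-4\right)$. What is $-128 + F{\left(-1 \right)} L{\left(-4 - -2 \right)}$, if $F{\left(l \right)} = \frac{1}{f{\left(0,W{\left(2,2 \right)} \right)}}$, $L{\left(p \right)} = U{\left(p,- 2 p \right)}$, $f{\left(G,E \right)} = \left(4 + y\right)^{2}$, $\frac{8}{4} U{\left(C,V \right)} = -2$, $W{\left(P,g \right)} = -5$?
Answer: $- \frac{2049}{16} \approx -128.06$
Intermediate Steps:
$y = 0$
$U{\left(C,V \right)} = -1$ ($U{\left(C,V \right)} = \frac{1}{2} \left(-2\right) = -1$)
$f{\left(G,E \right)} = 16$ ($f{\left(G,E \right)} = \left(4 + 0\right)^{2} = 4^{2} = 16$)
$L{\left(p \right)} = -1$
$F{\left(l \right)} = \frac{1}{16}$
$-128 + F{\left(-1 \right)} L{\left(-4 - -2 \right)} = -128 + \frac{1}{16} \left(-1\right) = -128 - \frac{1}{16} = - \frac{2049}{16}$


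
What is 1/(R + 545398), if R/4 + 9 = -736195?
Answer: -1/2399418 ≈ -4.1677e-7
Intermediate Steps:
R = -2944816 (R = -36 + 4*(-736195) = -36 - 2944780 = -2944816)
1/(R + 545398) = 1/(-2944816 + 545398) = 1/(-2399418) = -1/2399418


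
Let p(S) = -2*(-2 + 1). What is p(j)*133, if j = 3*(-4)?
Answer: 266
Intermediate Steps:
j = -12
p(S) = 2 (p(S) = -2*(-1) = 2)
p(j)*133 = 2*133 = 266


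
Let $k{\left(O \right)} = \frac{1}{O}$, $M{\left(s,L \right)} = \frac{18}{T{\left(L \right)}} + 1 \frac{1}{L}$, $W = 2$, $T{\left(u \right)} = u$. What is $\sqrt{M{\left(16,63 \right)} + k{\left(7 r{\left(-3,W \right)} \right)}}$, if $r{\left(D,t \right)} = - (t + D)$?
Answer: $\frac{2}{3} \approx 0.66667$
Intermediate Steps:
$M{\left(s,L \right)} = \frac{19}{L}$ ($M{\left(s,L \right)} = \frac{18}{L} + 1 \frac{1}{L} = \frac{18}{L} + \frac{1}{L} = \frac{19}{L}$)
$r{\left(D,t \right)} = - D - t$ ($r{\left(D,t \right)} = - (D + t) = - D - t$)
$\sqrt{M{\left(16,63 \right)} + k{\left(7 r{\left(-3,W \right)} \right)}} = \sqrt{\frac{19}{63} + \frac{1}{7 \left(\left(-1\right) \left(-3\right) - 2\right)}} = \sqrt{19 \cdot \frac{1}{63} + \frac{1}{7 \left(3 - 2\right)}} = \sqrt{\frac{19}{63} + \frac{1}{7 \cdot 1}} = \sqrt{\frac{19}{63} + \frac{1}{7}} = \sqrt{\frac{4}{9}} = \frac{2}{3}$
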